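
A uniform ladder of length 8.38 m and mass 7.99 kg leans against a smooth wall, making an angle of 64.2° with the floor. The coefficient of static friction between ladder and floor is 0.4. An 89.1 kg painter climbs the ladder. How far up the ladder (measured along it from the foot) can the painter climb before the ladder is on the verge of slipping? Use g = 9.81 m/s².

d ≈ 7.18 m

Sum moments about the foot of the ladder (the floor normal and friction both act there and drop out).
Ladder weight 7.99×9.81 = 78.38 N acts at 4.19 m along the ladder; its horizontal arm is 4.19·cos64.2° = 1.824 m → τ = 143 N·m clockwise.
Painter weight 89.1×9.81 = 874.1 N at distance d → arm d·cos64.2° → τ = 874.1·d·0.4352 clockwise.
Wall normal N at the top has arm L sinθ = 7.545 m counterclockwise, so Στ = 0 gives N·7.545 = 143 + 380.4·d.
ΣFy = 0 ⇒ N_floor = 952.5 N, so the maximum friction is μ_s·N_floor = 0.4×952.5 = 381 N. ΣFx = 0 ⇒ N_wall = f, so at the slipping point N = 381 N.
Substituting: 381×7.545 = 143 + 380.4·d ⇒ d = (2875 − 143) / 380.4 = 7.18 m.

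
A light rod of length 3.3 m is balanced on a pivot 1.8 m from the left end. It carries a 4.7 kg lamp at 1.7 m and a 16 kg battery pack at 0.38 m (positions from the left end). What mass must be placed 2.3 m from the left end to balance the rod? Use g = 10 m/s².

Choose the pivot (at 1.8 m from the left end) as the axis so the support reaction has zero arm there.
Lamp: 4.7 × 10 = 47 N down at 1.7 m → arm 0.1 m, τ = 47 × 0.1 = 4.7 N·m counterclockwise.
Battery pack: 16 × 10 = 160 N down at 0.38 m → arm 1.42 m, τ = 160 × 1.42 = 227.2 N·m counterclockwise.
Net moment of known loads = 231.9 N·m counterclockwise.
An unknown mass m at 2.3 m has arm 0.5 m; its moment is m·g·0.5 clockwise.
Balancing moments: m × 10 × 0.5 = 231.9, giving m = 231.9 / (10 × 0.5) = 46.4 kg.

m ≈ 46.4 kg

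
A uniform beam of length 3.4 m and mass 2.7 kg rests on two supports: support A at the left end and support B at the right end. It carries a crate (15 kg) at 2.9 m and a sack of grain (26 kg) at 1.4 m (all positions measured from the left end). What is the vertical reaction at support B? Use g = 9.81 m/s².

Choose support A as the axis so its reaction then has zero moment arm.
Beam weight: 2.7 × 9.81 = 26.49 N down at 1.7 m → arm 1.7 m, τ = 26.49 × 1.7 = 45.03 N·m clockwise.
Crate: 15 × 9.81 = 147.2 N down at 2.9 m → arm 2.9 m, τ = 147.2 × 2.9 = 426.9 N·m clockwise.
Sack of grain: 26 × 9.81 = 255.1 N down at 1.4 m → arm 1.4 m, τ = 255.1 × 1.4 = 357.1 N·m clockwise.
Net load moment about support A = 829 N·m clockwise.
Reaction R at support B is upward at 3.4 m, arm 3.4 m → moment R × 3.4 counterclockwise.
For rotational equilibrium, R × 3.4 = 829, so R = 244 N.

R_B ≈ 244 N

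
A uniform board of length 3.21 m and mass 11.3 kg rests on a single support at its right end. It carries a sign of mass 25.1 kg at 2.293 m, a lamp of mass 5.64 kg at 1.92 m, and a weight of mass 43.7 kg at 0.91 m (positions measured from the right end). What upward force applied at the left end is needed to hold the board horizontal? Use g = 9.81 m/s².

Choose the right end as the axis so the unknown pivot reaction has zero arm there.
Beam weight: 11.3 × 9.81 = 110.9 N down at 1.605 m → arm 1.605 m, τ = 110.9 × 1.605 = 178 N·m counterclockwise.
Sign: 25.1 × 9.81 = 246.2 N down at 2.293 m → arm 2.293 m, τ = 246.2 × 2.293 = 564.5 N·m counterclockwise.
Lamp: 5.64 × 9.81 = 55.33 N down at 1.92 m → arm 1.92 m, τ = 55.33 × 1.92 = 106.2 N·m counterclockwise.
Weight: 43.7 × 9.81 = 428.7 N down at 0.91 m → arm 0.91 m, τ = 428.7 × 0.91 = 390.1 N·m counterclockwise.
Net moment of the loads = 1239 N·m counterclockwise.
The upward force F acts at the left end, arm 3.21 m, giving F × 3.21 clockwise.
Setting net torque to zero: F × 3.21 = 1239 → F = 1239 / 3.21 = 386 N.

F ≈ 386 N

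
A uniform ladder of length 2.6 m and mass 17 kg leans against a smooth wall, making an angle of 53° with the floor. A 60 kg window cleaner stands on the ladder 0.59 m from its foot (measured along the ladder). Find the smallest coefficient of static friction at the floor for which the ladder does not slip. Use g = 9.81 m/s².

μ_min ≈ 0.216

Take moments about the foot of the ladder.
Ladder weight 17×9.81 = 166.8 N acts at 1.3 m along the ladder; its horizontal arm is 1.3·cos53° = 0.7824 m → τ = 130.5 N·m clockwise.
Window cleaner: 60×9.81 = 588.6 N at 0.59 m → arm 0.3551 m → τ = 209 N·m clockwise.
Wall normal N acts horizontally at the top; its moment arm is the height L sinθ = 2.6·sin53° = 2.076 m, counterclockwise.
Balancing moments: N × 2.076 = 339.5, giving N = 163.5 N.
ΣFx = 0 ⇒ f = N_wall = 163.5 N. ΣFy = 0 ⇒ N_floor = 755.4 N.
μ_min = f / N_floor = 163.5 / 755.4 = 0.216.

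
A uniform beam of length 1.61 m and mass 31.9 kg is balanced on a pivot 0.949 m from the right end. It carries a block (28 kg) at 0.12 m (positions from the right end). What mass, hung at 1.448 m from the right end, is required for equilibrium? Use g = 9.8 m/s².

m ≈ 55.7 kg

Sum moments about the pivot (at 0.949 m from the right end) (the support reaction has zero arm there).
Beam weight: 31.9 × 9.8 = 312.6 N down at 0.805 m → arm 0.144 m, τ = 312.6 × 0.144 = 45.01 N·m clockwise.
Block: 28 × 9.8 = 274.4 N down at 0.12 m → arm 0.829 m, τ = 274.4 × 0.829 = 227.5 N·m clockwise.
Net moment of known loads = 272.5 N·m clockwise.
An unknown mass m at 1.448 m has arm 0.499 m; its moment is m·g·0.499 counterclockwise.
Setting net torque to zero: m × 9.8 × 0.499 = 272.5 → m = 272.5 / (9.8 × 0.499) = 55.7 kg.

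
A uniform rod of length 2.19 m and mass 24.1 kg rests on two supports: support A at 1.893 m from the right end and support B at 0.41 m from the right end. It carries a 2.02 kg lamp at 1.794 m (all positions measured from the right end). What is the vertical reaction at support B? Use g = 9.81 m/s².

Sum moments about support A (its reaction then has zero moment arm).
Beam weight: 24.1 × 9.81 = 236.4 N down at 1.095 m → arm 0.798 m, τ = 236.4 × 0.798 = 188.6 N·m clockwise.
Lamp: 2.02 × 9.81 = 19.82 N down at 1.794 m → arm 0.099 m, τ = 19.82 × 0.099 = 1.962 N·m clockwise.
Net load moment about support A = 190.6 N·m clockwise.
Reaction R at support B is upward at 0.41 m, arm 1.483 m → moment R × 1.483 counterclockwise.
Setting net torque to zero: R × 1.483 = 190.6 → R = 129 N.

R_B ≈ 129 N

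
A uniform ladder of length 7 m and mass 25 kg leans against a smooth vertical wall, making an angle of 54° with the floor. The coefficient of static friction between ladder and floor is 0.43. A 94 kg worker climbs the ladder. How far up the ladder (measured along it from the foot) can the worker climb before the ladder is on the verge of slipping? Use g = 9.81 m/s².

About the foot of the ladder:
Ladder weight 25×9.81 = 245.2 N acts at 3.5 m along the ladder; its horizontal arm is 3.5·cos54° = 2.057 m → τ = 504.4 N·m clockwise.
Worker weight 94×9.81 = 922.1 N at distance d → arm d·cos54° → τ = 922.1·d·0.5878 clockwise.
Wall normal N at the top has arm L sinθ = 5.663 m counterclockwise, so Στ = 0 gives N·5.663 = 504.4 + 542·d.
ΣFy = 0 ⇒ N_floor = 1167 N, so the maximum friction is μ_s·N_floor = 0.43×1167 = 501.8 N. ΣFx = 0 ⇒ N_wall = f, so at the slipping point N = 501.8 N.
Substituting: 501.8×5.663 = 504.4 + 542·d ⇒ d = (2842 − 504.4) / 542 = 4.31 m.

d ≈ 4.31 m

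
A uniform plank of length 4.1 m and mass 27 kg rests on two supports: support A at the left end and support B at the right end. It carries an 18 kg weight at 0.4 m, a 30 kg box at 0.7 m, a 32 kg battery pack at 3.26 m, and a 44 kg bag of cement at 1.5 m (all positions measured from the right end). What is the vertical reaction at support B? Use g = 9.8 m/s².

R_B ≈ 873 N

Choose support A as the axis so its reaction then has zero moment arm.
Beam weight: 27 × 9.8 = 264.6 N down at 2.05 m → arm 2.05 m, τ = 264.6 × 2.05 = 542.4 N·m clockwise.
Weight: 18 × 9.8 = 176.4 N down at 0.4 m → arm 3.7 m, τ = 176.4 × 3.7 = 652.7 N·m clockwise.
Box: 30 × 9.8 = 294 N down at 0.7 m → arm 3.4 m, τ = 294 × 3.4 = 999.6 N·m clockwise.
Battery pack: 32 × 9.8 = 313.6 N down at 3.26 m → arm 0.84 m, τ = 313.6 × 0.84 = 263.4 N·m clockwise.
Bag of cement: 44 × 9.8 = 431.2 N down at 1.5 m → arm 2.6 m, τ = 431.2 × 2.6 = 1121 N·m clockwise.
Net load moment about support A = 3579 N·m clockwise.
Reaction R at support B is upward at 0 m, arm 4.1 m → moment R × 4.1 counterclockwise.
For rotational equilibrium, R × 4.1 = 3579, so R = 873 N.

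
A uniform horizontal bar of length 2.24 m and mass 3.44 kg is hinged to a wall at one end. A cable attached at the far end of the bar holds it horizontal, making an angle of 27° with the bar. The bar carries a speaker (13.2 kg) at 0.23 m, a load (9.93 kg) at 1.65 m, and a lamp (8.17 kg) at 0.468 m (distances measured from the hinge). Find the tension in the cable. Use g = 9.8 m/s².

T ≈ 261 N

Sum moments about the hinge (the unknown hinge reaction has zero arm there).
Beam weight: 3.44 × 9.8 = 33.71 N down at 1.12 m → arm 1.12 m, τ = 33.71 × 1.12 = 37.76 N·m clockwise.
Speaker: 13.2 × 9.8 = 129.4 N down at 0.23 m → arm 0.23 m, τ = 129.4 × 0.23 = 29.76 N·m clockwise.
Load: 9.93 × 9.8 = 97.31 N down at 1.65 m → arm 1.65 m, τ = 97.31 × 1.65 = 160.6 N·m clockwise.
Lamp: 8.17 × 9.8 = 80.07 N down at 0.468 m → arm 0.468 m, τ = 80.07 × 0.468 = 37.47 N·m clockwise.
Total clockwise load moment = 265.6 N·m.
The cable tension T acts at 2.24 m; only its component perpendicular to the bar, T sinθ, produces torque. sin 27° = 0.454.
For rotational equilibrium, T × 2.24 × 0.454 = 265.6, so T = 265.6 / 1.017 = 261 N.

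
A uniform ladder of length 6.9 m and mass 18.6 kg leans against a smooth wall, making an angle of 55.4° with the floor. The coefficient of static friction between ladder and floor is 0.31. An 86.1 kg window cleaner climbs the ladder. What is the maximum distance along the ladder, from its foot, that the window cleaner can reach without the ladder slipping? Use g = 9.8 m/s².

Sum moments about the foot of the ladder (the floor normal and friction both act there and drop out).
Ladder weight 18.6×9.8 = 182.3 N acts at 3.45 m along the ladder; its horizontal arm is 3.45·cos55.4° = 1.959 m → τ = 357.1 N·m clockwise.
Window cleaner weight 86.1×9.8 = 843.8 N at distance d → arm d·cos55.4° → τ = 843.8·d·0.5678 clockwise.
Wall normal N at the top has arm L sinθ = 5.68 m counterclockwise, so Στ = 0 gives N·5.68 = 357.1 + 479.1·d.
ΣFy = 0 ⇒ N_floor = 1026 N, so the maximum friction is μ_s·N_floor = 0.31×1026 = 318.1 N. ΣFx = 0 ⇒ N_wall = f, so at the slipping point N = 318.1 N.
Substituting: 318.1×5.68 = 357.1 + 479.1·d ⇒ d = (1807 − 357.1) / 479.1 = 3.03 m.

d ≈ 3.03 m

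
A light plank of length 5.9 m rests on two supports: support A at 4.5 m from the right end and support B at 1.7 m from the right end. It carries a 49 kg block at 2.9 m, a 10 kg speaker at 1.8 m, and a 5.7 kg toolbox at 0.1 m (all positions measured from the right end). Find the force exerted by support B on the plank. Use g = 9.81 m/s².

Take moments about support A.
Block: 49 × 9.81 = 480.7 N down at 2.9 m → arm 1.6 m, τ = 480.7 × 1.6 = 769.1 N·m clockwise.
Speaker: 10 × 9.81 = 98.1 N down at 1.8 m → arm 2.7 m, τ = 98.1 × 2.7 = 264.9 N·m clockwise.
Toolbox: 5.7 × 9.81 = 55.92 N down at 0.1 m → arm 4.4 m, τ = 55.92 × 4.4 = 246 N·m clockwise.
Net load moment about support A = 1280 N·m clockwise.
Reaction R at support B is upward at 1.7 m, arm 2.8 m → moment R × 2.8 counterclockwise.
Balancing moments: R × 2.8 = 1280, giving R = 457 N.

R_B ≈ 457 N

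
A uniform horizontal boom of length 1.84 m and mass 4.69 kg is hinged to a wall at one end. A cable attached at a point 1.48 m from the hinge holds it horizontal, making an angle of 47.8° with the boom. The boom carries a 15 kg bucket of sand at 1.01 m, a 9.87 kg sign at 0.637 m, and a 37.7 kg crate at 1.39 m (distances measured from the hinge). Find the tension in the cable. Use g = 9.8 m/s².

T ≈ 699 N

About the hinge:
Beam weight: 4.69 × 9.8 = 45.96 N down at 0.92 m → arm 0.92 m, τ = 45.96 × 0.92 = 42.28 N·m clockwise.
Bucket of sand: 15 × 9.8 = 147 N down at 1.01 m → arm 1.01 m, τ = 147 × 1.01 = 148.5 N·m clockwise.
Sign: 9.87 × 9.8 = 96.73 N down at 0.637 m → arm 0.637 m, τ = 96.73 × 0.637 = 61.62 N·m clockwise.
Crate: 37.7 × 9.8 = 369.5 N down at 1.39 m → arm 1.39 m, τ = 369.5 × 1.39 = 513.6 N·m clockwise.
Total clockwise load moment = 766 N·m.
The cable tension T acts at 1.48 m; only its component perpendicular to the boom, T sinθ, produces torque. sin 47.8° = 0.7408.
Setting net torque to zero: T × 1.48 × 0.7408 = 766 → T = 766 / 1.096 = 699 N.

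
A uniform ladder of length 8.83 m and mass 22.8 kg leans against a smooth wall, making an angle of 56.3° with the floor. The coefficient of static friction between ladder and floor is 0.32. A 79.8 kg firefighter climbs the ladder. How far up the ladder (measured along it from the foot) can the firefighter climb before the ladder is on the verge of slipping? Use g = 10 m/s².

d ≈ 4.19 m

Taking torques about the foot of the ladder:
Ladder weight 22.8×10 = 228 N acts at 4.415 m along the ladder; its horizontal arm is 4.415·cos56.3° = 2.45 m → τ = 558.6 N·m clockwise.
Firefighter weight 79.8×10 = 798 N at distance d → arm d·cos56.3° → τ = 798·d·0.5548 clockwise.
Wall normal N at the top has arm L sinθ = 7.346 m counterclockwise, so Στ = 0 gives N·7.346 = 558.6 + 442.7·d.
ΣFy = 0 ⇒ N_floor = 1026 N, so the maximum friction is μ_s·N_floor = 0.32×1026 = 328.3 N. ΣFx = 0 ⇒ N_wall = f, so at the slipping point N = 328.3 N.
Substituting: 328.3×7.346 = 558.6 + 442.7·d ⇒ d = (2412 − 558.6) / 442.7 = 4.19 m.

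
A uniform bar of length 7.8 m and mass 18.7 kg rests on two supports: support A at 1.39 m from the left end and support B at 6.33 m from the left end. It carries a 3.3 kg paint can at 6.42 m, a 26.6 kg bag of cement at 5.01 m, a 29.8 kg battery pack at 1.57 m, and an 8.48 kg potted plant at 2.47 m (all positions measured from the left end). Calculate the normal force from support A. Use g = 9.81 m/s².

Taking torques about support B:
Beam weight: 18.7 × 9.81 = 183.4 N down at 3.9 m → arm 2.43 m, τ = 183.4 × 2.43 = 445.7 N·m counterclockwise.
Paint can: 3.3 × 9.81 = 32.37 N down at 6.42 m → arm 0.09 m, τ = 32.37 × 0.09 = 2.913 N·m clockwise.
Bag of cement: 26.6 × 9.81 = 260.9 N down at 5.01 m → arm 1.32 m, τ = 260.9 × 1.32 = 344.4 N·m counterclockwise.
Battery pack: 29.8 × 9.81 = 292.3 N down at 1.57 m → arm 4.76 m, τ = 292.3 × 4.76 = 1391 N·m counterclockwise.
Potted plant: 8.48 × 9.81 = 83.19 N down at 2.47 m → arm 3.86 m, τ = 83.19 × 3.86 = 321.1 N·m counterclockwise.
Net load moment about support B = 2499 N·m counterclockwise.
Reaction R at support A is upward at 1.39 m, arm 4.94 m → moment R × 4.94 clockwise.
Balancing moments: R × 4.94 = 2499, giving R = 506 N.

R_A ≈ 506 N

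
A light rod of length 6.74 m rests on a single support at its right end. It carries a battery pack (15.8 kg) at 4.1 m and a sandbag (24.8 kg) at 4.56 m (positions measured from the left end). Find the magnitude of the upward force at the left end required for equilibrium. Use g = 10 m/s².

Taking torques about the right end:
Battery pack: 15.8 × 10 = 158 N down at 4.1 m → arm 2.64 m, τ = 158 × 2.64 = 417.1 N·m counterclockwise.
Sandbag: 24.8 × 10 = 248 N down at 4.56 m → arm 2.18 m, τ = 248 × 2.18 = 540.6 N·m counterclockwise.
Net moment of the loads = 957.7 N·m counterclockwise.
The upward force F acts at the left end, arm 6.74 m, giving F × 6.74 clockwise.
Στ = 0 ⇒ F × 6.74 = 957.7 ⇒ F = 957.7 / 6.74 = 142 N.

F ≈ 142 N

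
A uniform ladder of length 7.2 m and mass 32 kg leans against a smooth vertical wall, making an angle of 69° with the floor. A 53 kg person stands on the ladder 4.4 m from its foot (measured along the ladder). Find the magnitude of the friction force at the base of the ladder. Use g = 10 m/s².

Choose the foot of the ladder as the axis so the floor normal and friction both act there and drop out.
Ladder weight 32×10 = 320 N acts at 3.6 m along the ladder; its horizontal arm is 3.6·cos69° = 1.29 m → τ = 412.8 N·m clockwise.
Person: 53×10 = 530 N at 4.4 m → arm 1.577 m → τ = 835.8 N·m clockwise.
Wall normal N acts horizontally at the top; its moment arm is the height L sinθ = 7.2·sin69° = 6.722 m, counterclockwise.
Balancing moments: N × 6.722 = 1249, giving N = 186 N.
ΣFx = 0: friction at the foot balances the wall's push, so f = N_wall = 186 N.

f ≈ 186 N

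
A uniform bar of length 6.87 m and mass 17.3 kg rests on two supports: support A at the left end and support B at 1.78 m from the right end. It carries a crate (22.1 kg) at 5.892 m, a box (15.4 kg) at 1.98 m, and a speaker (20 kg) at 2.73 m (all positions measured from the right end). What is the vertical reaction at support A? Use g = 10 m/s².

R_A ≈ 278 N

About support B:
Beam weight: 17.3 × 10 = 173 N down at 3.435 m → arm 1.655 m, τ = 173 × 1.655 = 286.3 N·m counterclockwise.
Crate: 22.1 × 10 = 221 N down at 5.892 m → arm 4.112 m, τ = 221 × 4.112 = 908.8 N·m counterclockwise.
Box: 15.4 × 10 = 154 N down at 1.98 m → arm 0.2 m, τ = 154 × 0.2 = 30.8 N·m counterclockwise.
Speaker: 20 × 10 = 200 N down at 2.73 m → arm 0.95 m, τ = 200 × 0.95 = 190 N·m counterclockwise.
Net load moment about support B = 1416 N·m counterclockwise.
Reaction R at support A is upward at 6.87 m, arm 5.09 m → moment R × 5.09 clockwise.
For rotational equilibrium, R × 5.09 = 1416, so R = 278 N.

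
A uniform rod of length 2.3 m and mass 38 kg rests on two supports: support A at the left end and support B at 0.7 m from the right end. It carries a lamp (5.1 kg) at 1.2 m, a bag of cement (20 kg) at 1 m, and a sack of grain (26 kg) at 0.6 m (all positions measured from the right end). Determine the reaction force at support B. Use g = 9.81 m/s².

Taking torques about support A:
Beam weight: 38 × 9.81 = 372.8 N down at 1.15 m → arm 1.15 m, τ = 372.8 × 1.15 = 428.7 N·m clockwise.
Lamp: 5.1 × 9.81 = 50.03 N down at 1.2 m → arm 1.1 m, τ = 50.03 × 1.1 = 55.03 N·m clockwise.
Bag of cement: 20 × 9.81 = 196.2 N down at 1 m → arm 1.3 m, τ = 196.2 × 1.3 = 255.1 N·m clockwise.
Sack of grain: 26 × 9.81 = 255.1 N down at 0.6 m → arm 1.7 m, τ = 255.1 × 1.7 = 433.7 N·m clockwise.
Net load moment about support A = 1173 N·m clockwise.
Reaction R at support B is upward at 0.7 m, arm 1.6 m → moment R × 1.6 counterclockwise.
Setting net torque to zero: R × 1.6 = 1173 → R = 733 N.

R_B ≈ 733 N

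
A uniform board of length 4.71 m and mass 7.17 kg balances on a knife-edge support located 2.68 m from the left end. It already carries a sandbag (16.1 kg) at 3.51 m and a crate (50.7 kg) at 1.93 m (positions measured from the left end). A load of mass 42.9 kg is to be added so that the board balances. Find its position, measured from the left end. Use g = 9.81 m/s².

x ≈ 3.31 m from the left end

About the knife-edge support (at 2.68 m from the left end):
Beam weight: 7.17 × 9.81 = 70.34 N down at 2.355 m → arm 0.325 m, τ = 70.34 × 0.325 = 22.86 N·m counterclockwise.
Sandbag: 16.1 × 9.81 = 157.9 N down at 3.51 m → arm 0.83 m, τ = 157.9 × 0.83 = 131.1 N·m clockwise.
Crate: 50.7 × 9.81 = 497.4 N down at 1.93 m → arm 0.75 m, τ = 497.4 × 0.75 = 373 N·m counterclockwise.
Net moment of existing loads = 264.8 N·m counterclockwise.
The load weighs 42.9 × 9.81 = 420.8 N and must supply an equal clockwise moment, so its lever arm about the knife-edge support is 264.8 / 420.8 = 0.629 m.
That puts it at 2.68 + 0.629 = 3.31 m from the left end.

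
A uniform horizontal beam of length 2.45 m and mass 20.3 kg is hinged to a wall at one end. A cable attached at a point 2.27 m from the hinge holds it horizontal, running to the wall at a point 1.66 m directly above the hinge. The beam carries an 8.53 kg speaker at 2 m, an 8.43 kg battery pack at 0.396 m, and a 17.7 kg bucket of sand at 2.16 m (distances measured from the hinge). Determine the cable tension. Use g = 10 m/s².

T ≈ 623 N

Choose the hinge as the axis so the unknown hinge reaction has zero arm there.
Beam weight: 20.3 × 10 = 203 N down at 1.225 m → arm 1.225 m, τ = 203 × 1.225 = 248.7 N·m clockwise.
Speaker: 8.53 × 10 = 85.3 N down at 2 m → arm 2 m, τ = 85.3 × 2 = 170.6 N·m clockwise.
Battery pack: 8.43 × 10 = 84.3 N down at 0.396 m → arm 0.396 m, τ = 84.3 × 0.396 = 33.38 N·m clockwise.
Bucket of sand: 17.7 × 10 = 177 N down at 2.16 m → arm 2.16 m, τ = 177 × 2.16 = 382.3 N·m clockwise.
Total clockwise load moment = 835 N·m.
The cable tension T acts at 2.27 m; only its component perpendicular to the beam, T sinθ, produces torque. sinθ = h/√(h²+d²) = 1.66/√(1.66²+2.27²) = 0.5903.
For rotational equilibrium, T × 2.27 × 0.5903 = 835, so T = 835 / 1.34 = 623 N.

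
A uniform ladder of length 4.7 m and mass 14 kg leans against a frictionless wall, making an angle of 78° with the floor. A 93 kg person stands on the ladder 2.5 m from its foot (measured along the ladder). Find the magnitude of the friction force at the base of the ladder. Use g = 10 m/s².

f ≈ 120 N

Taking torques about the foot of the ladder:
Ladder weight 14×10 = 140 N acts at 2.35 m along the ladder; its horizontal arm is 2.35·cos78° = 0.4886 m → τ = 68.4 N·m clockwise.
Person: 93×10 = 930 N at 2.5 m → arm 0.5198 m → τ = 483.4 N·m clockwise.
Wall normal N acts horizontally at the top; its moment arm is the height L sinθ = 4.7·sin78° = 4.597 m, counterclockwise.
Balancing moments: N × 4.597 = 551.8, giving N = 120 N.
ΣFx = 0: friction at the foot balances the wall's push, so f = N_wall = 120 N.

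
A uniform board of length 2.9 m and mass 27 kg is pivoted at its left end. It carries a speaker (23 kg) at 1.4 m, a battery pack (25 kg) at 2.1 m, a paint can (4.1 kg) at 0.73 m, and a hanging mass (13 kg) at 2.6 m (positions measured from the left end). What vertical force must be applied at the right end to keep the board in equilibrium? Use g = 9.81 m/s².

F ≈ 543 N

Sum moments about the left end (the unknown pivot reaction has zero arm there).
Beam weight: 27 × 9.81 = 264.9 N down at 1.45 m → arm 1.45 m, τ = 264.9 × 1.45 = 384.1 N·m clockwise.
Speaker: 23 × 9.81 = 225.6 N down at 1.4 m → arm 1.4 m, τ = 225.6 × 1.4 = 315.8 N·m clockwise.
Battery pack: 25 × 9.81 = 245.2 N down at 2.1 m → arm 2.1 m, τ = 245.2 × 2.1 = 514.9 N·m clockwise.
Paint can: 4.1 × 9.81 = 40.22 N down at 0.73 m → arm 0.73 m, τ = 40.22 × 0.73 = 29.36 N·m clockwise.
Hanging mass: 13 × 9.81 = 127.5 N down at 2.6 m → arm 2.6 m, τ = 127.5 × 2.6 = 331.5 N·m clockwise.
Net moment of the loads = 1576 N·m clockwise.
The upward force F acts at the right end, arm 2.9 m, giving F × 2.9 counterclockwise.
Στ = 0 ⇒ F × 2.9 = 1576 ⇒ F = 1576 / 2.9 = 543 N.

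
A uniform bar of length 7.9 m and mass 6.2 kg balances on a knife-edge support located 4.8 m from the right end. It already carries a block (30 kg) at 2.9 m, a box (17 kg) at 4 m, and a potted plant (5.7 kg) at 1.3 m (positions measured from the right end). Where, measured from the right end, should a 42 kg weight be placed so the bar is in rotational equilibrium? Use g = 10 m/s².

Taking torques about the knife-edge support (at 4.8 m from the right end):
Beam weight: 6.2 × 10 = 62 N down at 3.95 m → arm 0.85 m, τ = 62 × 0.85 = 52.7 N·m clockwise.
Block: 30 × 10 = 300 N down at 2.9 m → arm 1.9 m, τ = 300 × 1.9 = 570 N·m clockwise.
Box: 17 × 10 = 170 N down at 4 m → arm 0.8 m, τ = 170 × 0.8 = 136 N·m clockwise.
Potted plant: 5.7 × 10 = 57 N down at 1.3 m → arm 3.5 m, τ = 57 × 3.5 = 199.5 N·m clockwise.
Net moment of existing loads = 958.2 N·m clockwise.
The weight weighs 42 × 10 = 420 N and must supply an equal counterclockwise moment, so its lever arm about the knife-edge support is 958.2 / 420 = 2.28 m.
That puts it at 4.8 + 2.28 = 7.08 m from the right end.

x ≈ 7.08 m from the right end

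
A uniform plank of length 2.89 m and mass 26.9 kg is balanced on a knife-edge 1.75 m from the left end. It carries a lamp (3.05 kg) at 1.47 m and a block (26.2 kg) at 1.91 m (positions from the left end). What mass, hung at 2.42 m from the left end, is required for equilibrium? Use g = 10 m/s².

m ≈ 7.26 kg

Sum moments about the knife-edge (at 1.75 m from the left end) (the support reaction has zero arm there).
Beam weight: 26.9 × 10 = 269 N down at 1.445 m → arm 0.305 m, τ = 269 × 0.305 = 82.05 N·m counterclockwise.
Lamp: 3.05 × 10 = 30.5 N down at 1.47 m → arm 0.28 m, τ = 30.5 × 0.28 = 8.54 N·m counterclockwise.
Block: 26.2 × 10 = 262 N down at 1.91 m → arm 0.16 m, τ = 262 × 0.16 = 41.92 N·m clockwise.
Net moment of known loads = 48.67 N·m counterclockwise.
An unknown mass m at 2.42 m has arm 0.67 m; its moment is m·g·0.67 clockwise.
For rotational equilibrium, m × 10 × 0.67 = 48.67, so m = 48.67 / (10 × 0.67) = 7.26 kg.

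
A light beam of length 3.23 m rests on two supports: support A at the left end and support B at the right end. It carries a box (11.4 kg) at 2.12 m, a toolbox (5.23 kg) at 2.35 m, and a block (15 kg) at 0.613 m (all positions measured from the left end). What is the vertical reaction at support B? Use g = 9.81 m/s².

R_B ≈ 139 N

Choose support A as the axis so its reaction then has zero moment arm.
Box: 11.4 × 9.81 = 111.8 N down at 2.12 m → arm 2.12 m, τ = 111.8 × 2.12 = 237 N·m clockwise.
Toolbox: 5.23 × 9.81 = 51.31 N down at 2.35 m → arm 2.35 m, τ = 51.31 × 2.35 = 120.6 N·m clockwise.
Block: 15 × 9.81 = 147.2 N down at 0.613 m → arm 0.613 m, τ = 147.2 × 0.613 = 90.23 N·m clockwise.
Net load moment about support A = 447.8 N·m clockwise.
Reaction R at support B is upward at 3.23 m, arm 3.23 m → moment R × 3.23 counterclockwise.
Balancing moments: R × 3.23 = 447.8, giving R = 139 N.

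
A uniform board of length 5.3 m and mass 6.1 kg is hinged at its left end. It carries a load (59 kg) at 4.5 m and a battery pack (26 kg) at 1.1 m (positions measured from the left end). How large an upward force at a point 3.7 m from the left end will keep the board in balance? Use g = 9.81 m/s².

F ≈ 823 N

Taking torques about the left end:
Beam weight: 6.1 × 9.81 = 59.84 N down at 2.65 m → arm 2.65 m, τ = 59.84 × 2.65 = 158.6 N·m clockwise.
Load: 59 × 9.81 = 578.8 N down at 4.5 m → arm 4.5 m, τ = 578.8 × 4.5 = 2605 N·m clockwise.
Battery pack: 26 × 9.81 = 255.1 N down at 1.1 m → arm 1.1 m, τ = 255.1 × 1.1 = 280.6 N·m clockwise.
Net moment of the loads = 3044 N·m clockwise.
The upward force F acts at a point 3.7 m from the left end, arm 3.7 m, giving F × 3.7 counterclockwise.
Στ = 0 ⇒ F × 3.7 = 3044 ⇒ F = 3044 / 3.7 = 823 N.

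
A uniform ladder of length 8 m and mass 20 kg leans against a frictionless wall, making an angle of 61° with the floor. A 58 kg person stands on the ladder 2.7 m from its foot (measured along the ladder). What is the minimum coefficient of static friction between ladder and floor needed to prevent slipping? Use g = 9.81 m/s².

Taking torques about the foot of the ladder:
Ladder weight 20×9.81 = 196.2 N acts at 4 m along the ladder; its horizontal arm is 4·cos61° = 1.939 m → τ = 380.4 N·m clockwise.
Person: 58×9.81 = 569 N at 2.7 m → arm 1.309 m → τ = 744.8 N·m clockwise.
Wall normal N acts horizontally at the top; its moment arm is the height L sinθ = 8·sin61° = 6.997 m, counterclockwise.
Balancing moments: N × 6.997 = 1125, giving N = 160.8 N.
ΣFx = 0 ⇒ f = N_wall = 160.8 N. ΣFy = 0 ⇒ N_floor = 765.2 N.
μ_min = f / N_floor = 160.8 / 765.2 = 0.21.

μ_min ≈ 0.21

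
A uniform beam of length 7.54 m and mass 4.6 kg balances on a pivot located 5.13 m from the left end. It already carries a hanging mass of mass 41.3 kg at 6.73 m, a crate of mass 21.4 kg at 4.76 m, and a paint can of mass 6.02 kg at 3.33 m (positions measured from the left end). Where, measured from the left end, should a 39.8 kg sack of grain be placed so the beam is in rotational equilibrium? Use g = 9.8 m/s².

x ≈ 4.1 m from the left end

Taking torques about the pivot (at 5.13 m from the left end):
Beam weight: 4.6 × 9.8 = 45.08 N down at 3.77 m → arm 1.36 m, τ = 45.08 × 1.36 = 61.31 N·m counterclockwise.
Hanging mass: 41.3 × 9.8 = 404.7 N down at 6.73 m → arm 1.6 m, τ = 404.7 × 1.6 = 647.5 N·m clockwise.
Crate: 21.4 × 9.8 = 209.7 N down at 4.76 m → arm 0.37 m, τ = 209.7 × 0.37 = 77.59 N·m counterclockwise.
Paint can: 6.02 × 9.8 = 59 N down at 3.33 m → arm 1.8 m, τ = 59 × 1.8 = 106.2 N·m counterclockwise.
Net moment of existing loads = 402.4 N·m clockwise.
The sack of grain weighs 39.8 × 9.8 = 390 N and must supply an equal counterclockwise moment, so its lever arm about the pivot is 402.4 / 390 = 1.03 m.
That puts it at 5.13 − 1.03 = 4.1 m from the left end.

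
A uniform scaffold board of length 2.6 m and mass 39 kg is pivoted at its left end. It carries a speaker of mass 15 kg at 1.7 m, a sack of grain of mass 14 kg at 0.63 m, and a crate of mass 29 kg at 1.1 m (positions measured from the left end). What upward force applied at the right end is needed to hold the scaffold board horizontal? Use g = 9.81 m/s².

Choose the left end as the axis so the unknown pivot reaction has zero arm there.
Beam weight: 39 × 9.81 = 382.6 N down at 1.3 m → arm 1.3 m, τ = 382.6 × 1.3 = 497.4 N·m clockwise.
Speaker: 15 × 9.81 = 147.2 N down at 1.7 m → arm 1.7 m, τ = 147.2 × 1.7 = 250.2 N·m clockwise.
Sack of grain: 14 × 9.81 = 137.3 N down at 0.63 m → arm 0.63 m, τ = 137.3 × 0.63 = 86.5 N·m clockwise.
Crate: 29 × 9.81 = 284.5 N down at 1.1 m → arm 1.1 m, τ = 284.5 × 1.1 = 313 N·m clockwise.
Net moment of the loads = 1147 N·m clockwise.
The upward force F acts at the right end, arm 2.6 m, giving F × 2.6 counterclockwise.
Balancing moments: F × 2.6 = 1147, giving F = 1147 / 2.6 = 441 N.

F ≈ 441 N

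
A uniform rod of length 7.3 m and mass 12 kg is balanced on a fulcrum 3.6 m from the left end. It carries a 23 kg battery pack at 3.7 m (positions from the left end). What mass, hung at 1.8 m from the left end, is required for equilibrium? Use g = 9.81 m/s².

m ≈ 1.61 kg

Take moments about the fulcrum (at 3.6 m from the left end).
Beam weight: 12 × 9.81 = 117.7 N down at 3.65 m → arm 0.05 m, τ = 117.7 × 0.05 = 5.885 N·m clockwise.
Battery pack: 23 × 9.81 = 225.6 N down at 3.7 m → arm 0.1 m, τ = 225.6 × 0.1 = 22.56 N·m clockwise.
Net moment of known loads = 28.45 N·m clockwise.
An unknown mass m at 1.8 m has arm 1.8 m; its moment is m·g·1.8 counterclockwise.
Balancing moments: m × 9.81 × 1.8 = 28.45, giving m = 28.45 / (9.81 × 1.8) = 1.61 kg.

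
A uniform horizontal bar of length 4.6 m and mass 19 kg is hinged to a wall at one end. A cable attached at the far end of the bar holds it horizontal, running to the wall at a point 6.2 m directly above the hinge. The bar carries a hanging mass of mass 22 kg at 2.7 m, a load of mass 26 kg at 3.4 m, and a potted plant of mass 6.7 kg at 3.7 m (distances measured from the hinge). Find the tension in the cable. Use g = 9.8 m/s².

Choose the hinge as the axis so the unknown hinge reaction has zero arm there.
Beam weight: 19 × 9.8 = 186.2 N down at 2.3 m → arm 2.3 m, τ = 186.2 × 2.3 = 428.3 N·m clockwise.
Hanging mass: 22 × 9.8 = 215.6 N down at 2.7 m → arm 2.7 m, τ = 215.6 × 2.7 = 582.1 N·m clockwise.
Load: 26 × 9.8 = 254.8 N down at 3.4 m → arm 3.4 m, τ = 254.8 × 3.4 = 866.3 N·m clockwise.
Potted plant: 6.7 × 9.8 = 65.66 N down at 3.7 m → arm 3.7 m, τ = 65.66 × 3.7 = 242.9 N·m clockwise.
Total clockwise load moment = 2120 N·m.
The cable tension T acts at 4.6 m; only its component perpendicular to the bar, T sinθ, produces torque. sinθ = h/√(h²+d²) = 6.2/√(6.2²+4.6²) = 0.8031.
Setting net torque to zero: T × 4.6 × 0.8031 = 2120 → T = 2120 / 3.694 = 574 N.

T ≈ 574 N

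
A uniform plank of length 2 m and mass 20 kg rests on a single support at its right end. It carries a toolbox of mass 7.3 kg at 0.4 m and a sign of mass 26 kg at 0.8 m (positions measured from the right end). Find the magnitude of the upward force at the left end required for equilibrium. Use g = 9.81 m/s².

F ≈ 214 N

Sum moments about the right end (the unknown pivot reaction has zero arm there).
Beam weight: 20 × 9.81 = 196.2 N down at 1 m → arm 1 m, τ = 196.2 × 1 = 196.2 N·m counterclockwise.
Toolbox: 7.3 × 9.81 = 71.61 N down at 0.4 m → arm 0.4 m, τ = 71.61 × 0.4 = 28.64 N·m counterclockwise.
Sign: 26 × 9.81 = 255.1 N down at 0.8 m → arm 0.8 m, τ = 255.1 × 0.8 = 204.1 N·m counterclockwise.
Net moment of the loads = 428.9 N·m counterclockwise.
The upward force F acts at the left end, arm 2 m, giving F × 2 clockwise.
Setting net torque to zero: F × 2 = 428.9 → F = 428.9 / 2 = 214 N.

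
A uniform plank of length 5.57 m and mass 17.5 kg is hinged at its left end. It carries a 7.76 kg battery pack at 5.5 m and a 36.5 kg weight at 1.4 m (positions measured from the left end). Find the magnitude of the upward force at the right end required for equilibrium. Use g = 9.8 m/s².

F ≈ 251 N

About the left end:
Beam weight: 17.5 × 9.8 = 171.5 N down at 2.785 m → arm 2.785 m, τ = 171.5 × 2.785 = 477.6 N·m clockwise.
Battery pack: 7.76 × 9.8 = 76.05 N down at 5.5 m → arm 5.5 m, τ = 76.05 × 5.5 = 418.3 N·m clockwise.
Weight: 36.5 × 9.8 = 357.7 N down at 1.4 m → arm 1.4 m, τ = 357.7 × 1.4 = 500.8 N·m clockwise.
Net moment of the loads = 1397 N·m clockwise.
The upward force F acts at the right end, arm 5.57 m, giving F × 5.57 counterclockwise.
For rotational equilibrium, F × 5.57 = 1397, so F = 1397 / 5.57 = 251 N.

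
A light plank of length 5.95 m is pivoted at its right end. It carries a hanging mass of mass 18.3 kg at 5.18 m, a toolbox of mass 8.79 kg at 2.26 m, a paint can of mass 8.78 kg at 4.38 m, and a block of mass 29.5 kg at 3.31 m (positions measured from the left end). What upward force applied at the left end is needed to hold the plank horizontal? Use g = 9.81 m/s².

F ≈ 228 N

Choose the right end as the axis so the unknown pivot reaction has zero arm there.
Hanging mass: 18.3 × 9.81 = 179.5 N down at 5.18 m → arm 0.77 m, τ = 179.5 × 0.77 = 138.2 N·m counterclockwise.
Toolbox: 8.79 × 9.81 = 86.23 N down at 2.26 m → arm 3.69 m, τ = 86.23 × 3.69 = 318.2 N·m counterclockwise.
Paint can: 8.78 × 9.81 = 86.13 N down at 4.38 m → arm 1.57 m, τ = 86.13 × 1.57 = 135.2 N·m counterclockwise.
Block: 29.5 × 9.81 = 289.4 N down at 3.31 m → arm 2.64 m, τ = 289.4 × 2.64 = 764 N·m counterclockwise.
Net moment of the loads = 1356 N·m counterclockwise.
The upward force F acts at the left end, arm 5.95 m, giving F × 5.95 clockwise.
Στ = 0 ⇒ F × 5.95 = 1356 ⇒ F = 1356 / 5.95 = 228 N.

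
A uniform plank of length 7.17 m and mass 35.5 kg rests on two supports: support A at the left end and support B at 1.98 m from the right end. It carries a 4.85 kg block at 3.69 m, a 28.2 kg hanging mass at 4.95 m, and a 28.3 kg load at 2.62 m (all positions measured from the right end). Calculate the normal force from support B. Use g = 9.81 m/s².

R_B ≈ 634 N

Taking torques about support A:
Beam weight: 35.5 × 9.81 = 348.3 N down at 3.585 m → arm 3.585 m, τ = 348.3 × 3.585 = 1249 N·m clockwise.
Block: 4.85 × 9.81 = 47.58 N down at 3.69 m → arm 3.48 m, τ = 47.58 × 3.48 = 165.6 N·m clockwise.
Hanging mass: 28.2 × 9.81 = 276.6 N down at 4.95 m → arm 2.22 m, τ = 276.6 × 2.22 = 614.1 N·m clockwise.
Load: 28.3 × 9.81 = 277.6 N down at 2.62 m → arm 4.55 m, τ = 277.6 × 4.55 = 1263 N·m clockwise.
Net load moment about support A = 3292 N·m clockwise.
Reaction R at support B is upward at 1.98 m, arm 5.19 m → moment R × 5.19 counterclockwise.
For rotational equilibrium, R × 5.19 = 3292, so R = 634 N.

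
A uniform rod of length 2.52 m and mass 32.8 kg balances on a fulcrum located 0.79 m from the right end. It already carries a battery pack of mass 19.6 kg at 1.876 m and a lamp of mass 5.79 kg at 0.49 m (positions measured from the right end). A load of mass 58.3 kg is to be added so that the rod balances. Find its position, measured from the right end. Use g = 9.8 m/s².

x ≈ 0.19 m from the right end

Sum moments about the fulcrum (at 0.79 m from the right end) (the support reaction has zero arm there).
Beam weight: 32.8 × 9.8 = 321.4 N down at 1.26 m → arm 0.47 m, τ = 321.4 × 0.47 = 151.1 N·m counterclockwise.
Battery pack: 19.6 × 9.8 = 192.1 N down at 1.876 m → arm 1.086 m, τ = 192.1 × 1.086 = 208.6 N·m counterclockwise.
Lamp: 5.79 × 9.8 = 56.74 N down at 0.49 m → arm 0.3 m, τ = 56.74 × 0.3 = 17.02 N·m clockwise.
Net moment of existing loads = 342.7 N·m counterclockwise.
The load weighs 58.3 × 9.8 = 571.3 N and must supply an equal clockwise moment, so its lever arm about the fulcrum is 342.7 / 571.3 = 0.6 m.
That puts it at 0.79 − 0.6 = 0.19 m from the right end.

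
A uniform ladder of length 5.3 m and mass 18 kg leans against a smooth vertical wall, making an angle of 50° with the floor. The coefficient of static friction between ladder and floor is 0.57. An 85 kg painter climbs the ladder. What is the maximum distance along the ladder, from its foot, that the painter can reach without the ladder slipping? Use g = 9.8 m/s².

Take moments about the foot of the ladder.
Ladder weight 18×9.8 = 176.4 N acts at 2.65 m along the ladder; its horizontal arm is 2.65·cos50° = 1.703 m → τ = 300.4 N·m clockwise.
Painter weight 85×9.8 = 833 N at distance d → arm d·cos50° → τ = 833·d·0.6428 clockwise.
Wall normal N at the top has arm L sinθ = 4.06 m counterclockwise, so Στ = 0 gives N·4.06 = 300.4 + 535.5·d.
ΣFy = 0 ⇒ N_floor = 1009 N, so the maximum friction is μ_s·N_floor = 0.57×1009 = 575.1 N. ΣFx = 0 ⇒ N_wall = f, so at the slipping point N = 575.1 N.
Substituting: 575.1×4.06 = 300.4 + 535.5·d ⇒ d = (2335 − 300.4) / 535.5 = 3.8 m.

d ≈ 3.8 m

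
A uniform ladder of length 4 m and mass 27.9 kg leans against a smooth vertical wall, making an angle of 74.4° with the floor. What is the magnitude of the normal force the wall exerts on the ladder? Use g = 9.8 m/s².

Choose the foot of the ladder as the axis so the floor normal and friction both act there and drop out.
Ladder weight 27.9×9.8 = 273.4 N acts at 2 m along the ladder; its horizontal arm is 2·cos74.4° = 0.5378 m → τ = 147 N·m clockwise.
Wall normal N acts horizontally at the top; its moment arm is the height L sinθ = 4·sin74.4° = 3.853 m, counterclockwise.
Στ = 0 ⇒ N × 3.853 = 147 ⇒ N = 38.2 N.

N_wall ≈ 38.2 N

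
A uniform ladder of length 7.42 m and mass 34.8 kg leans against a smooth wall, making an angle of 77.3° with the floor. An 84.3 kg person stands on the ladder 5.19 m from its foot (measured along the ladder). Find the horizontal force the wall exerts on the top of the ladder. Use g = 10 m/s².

N_wall ≈ 172 N

Sum moments about the foot of the ladder (the floor normal and friction both act there and drop out).
Ladder weight 34.8×10 = 348 N acts at 3.71 m along the ladder; its horizontal arm is 3.71·cos77.3° = 0.8156 m → τ = 283.8 N·m clockwise.
Person: 84.3×10 = 843 N at 5.19 m → arm 1.141 m → τ = 961.9 N·m clockwise.
Wall normal N acts horizontally at the top; its moment arm is the height L sinθ = 7.42·sin77.3° = 7.238 m, counterclockwise.
Balancing moments: N × 7.238 = 1246, giving N = 172 N.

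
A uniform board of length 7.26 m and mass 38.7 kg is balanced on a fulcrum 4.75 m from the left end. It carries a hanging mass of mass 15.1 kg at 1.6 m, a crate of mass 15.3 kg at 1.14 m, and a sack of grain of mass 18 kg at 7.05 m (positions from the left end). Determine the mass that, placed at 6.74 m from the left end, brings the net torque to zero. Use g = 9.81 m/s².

Take moments about the fulcrum (at 4.75 m from the left end).
Beam weight: 38.7 × 9.81 = 379.6 N down at 3.63 m → arm 1.12 m, τ = 379.6 × 1.12 = 425.2 N·m counterclockwise.
Hanging mass: 15.1 × 9.81 = 148.1 N down at 1.6 m → arm 3.15 m, τ = 148.1 × 3.15 = 466.5 N·m counterclockwise.
Crate: 15.3 × 9.81 = 150.1 N down at 1.14 m → arm 3.61 m, τ = 150.1 × 3.61 = 541.9 N·m counterclockwise.
Sack of grain: 18 × 9.81 = 176.6 N down at 7.05 m → arm 2.3 m, τ = 176.6 × 2.3 = 406.2 N·m clockwise.
Net moment of known loads = 1027 N·m counterclockwise.
An unknown mass m at 6.74 m has arm 1.99 m; its moment is m·g·1.99 clockwise.
Στ = 0 ⇒ m × 9.81 × 1.99 = 1027 ⇒ m = 1027 / (9.81 × 1.99) = 52.6 kg.

m ≈ 52.6 kg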